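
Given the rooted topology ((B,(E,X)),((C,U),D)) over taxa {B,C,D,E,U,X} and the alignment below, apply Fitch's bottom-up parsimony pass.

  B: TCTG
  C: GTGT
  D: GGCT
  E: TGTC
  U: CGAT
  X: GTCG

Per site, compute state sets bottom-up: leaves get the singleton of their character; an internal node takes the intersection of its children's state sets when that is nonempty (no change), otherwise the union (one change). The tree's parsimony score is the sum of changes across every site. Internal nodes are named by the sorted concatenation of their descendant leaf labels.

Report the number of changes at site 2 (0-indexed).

EX@0: {T} ∪ {G} = {G,T} (union, +1)
BEX@0: {T} ∩ {G,T} = {T} (intersection, +0)
CU@0: {G} ∪ {C} = {C,G} (union, +1)
CDU@0: {C,G} ∩ {G} = {G} (intersection, +0)
BCDEUX@0: {T} ∪ {G} = {G,T} (union, +1)
EX@1: {G} ∪ {T} = {G,T} (union, +1)
BEX@1: {C} ∪ {G,T} = {C,G,T} (union, +1)
CU@1: {T} ∪ {G} = {G,T} (union, +1)
CDU@1: {G,T} ∩ {G} = {G} (intersection, +0)
BCDEUX@1: {C,G,T} ∩ {G} = {G} (intersection, +0)
EX@2: {T} ∪ {C} = {C,T} (union, +1)
BEX@2: {T} ∩ {C,T} = {T} (intersection, +0)
CU@2: {G} ∪ {A} = {A,G} (union, +1)
CDU@2: {A,G} ∪ {C} = {A,C,G} (union, +1)
BCDEUX@2: {T} ∪ {A,C,G} = {A,C,G,T} (union, +1)
EX@3: {C} ∪ {G} = {C,G} (union, +1)
BEX@3: {G} ∩ {C,G} = {G} (intersection, +0)
CU@3: {T} ∩ {T} = {T} (intersection, +0)
CDU@3: {T} ∩ {T} = {T} (intersection, +0)
BCDEUX@3: {G} ∪ {T} = {G,T} (union, +1)
per-site changes: [3, 3, 4, 2]; total = 12

4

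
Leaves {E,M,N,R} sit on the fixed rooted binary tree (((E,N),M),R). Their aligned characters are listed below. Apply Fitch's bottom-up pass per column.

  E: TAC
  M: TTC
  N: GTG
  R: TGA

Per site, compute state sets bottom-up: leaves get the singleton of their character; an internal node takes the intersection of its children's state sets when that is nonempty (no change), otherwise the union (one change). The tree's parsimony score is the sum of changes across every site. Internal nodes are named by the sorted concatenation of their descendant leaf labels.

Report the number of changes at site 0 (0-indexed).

site 0, node EN: E={T} ∪ N={G} → {G,T} (+1)
site 0, node EMN: EN={G,T} ∩ M={T} → {T} (+0)
site 0, node EMNR: EMN={T} ∩ R={T} → {T} (+0)
site 1, node EN: E={A} ∪ N={T} → {A,T} (+1)
site 1, node EMN: EN={A,T} ∩ M={T} → {T} (+0)
site 1, node EMNR: EMN={T} ∪ R={G} → {G,T} (+1)
site 2, node EN: E={C} ∪ N={G} → {C,G} (+1)
site 2, node EMN: EN={C,G} ∩ M={C} → {C} (+0)
site 2, node EMNR: EMN={C} ∪ R={A} → {A,C} (+1)
per-site changes: [1, 2, 2]; total = 5

1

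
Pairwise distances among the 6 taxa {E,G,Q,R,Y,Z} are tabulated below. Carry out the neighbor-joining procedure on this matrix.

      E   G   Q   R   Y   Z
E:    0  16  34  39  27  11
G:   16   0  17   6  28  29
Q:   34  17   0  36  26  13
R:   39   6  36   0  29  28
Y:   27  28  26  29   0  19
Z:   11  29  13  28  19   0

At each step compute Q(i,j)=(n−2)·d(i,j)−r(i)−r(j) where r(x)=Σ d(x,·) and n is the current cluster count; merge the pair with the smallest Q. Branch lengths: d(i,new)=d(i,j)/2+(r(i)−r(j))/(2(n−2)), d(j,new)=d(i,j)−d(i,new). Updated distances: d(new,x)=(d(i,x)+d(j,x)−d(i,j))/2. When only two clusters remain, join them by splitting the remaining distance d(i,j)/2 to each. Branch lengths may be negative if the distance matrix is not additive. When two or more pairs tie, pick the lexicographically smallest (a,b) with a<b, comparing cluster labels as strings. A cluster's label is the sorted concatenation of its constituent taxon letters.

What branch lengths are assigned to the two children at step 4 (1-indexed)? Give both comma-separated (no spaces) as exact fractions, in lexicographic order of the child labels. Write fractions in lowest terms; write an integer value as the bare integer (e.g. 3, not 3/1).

7/4,12

1. join G+R (d=6, Q=-210) ⇒ GR; edges |G|=-9/4, |R|=33/4
  updated: d(E,GR)=49/2, d(GR,Q)=47/2, d(GR,Y)=51/2, d(GR,Z)=51/2
2. join E+Z (d=11, Q=-132) ⇒ EZ; edges |E|=61/6, |Z|=5/6
  updated: d(EZ,GR)=39/2, d(EZ,Q)=18, d(EZ,Y)=35/2
3. join EZ+Y (d=35/2, Q=-89) ⇒ EYZ; edges |EZ|=21/4, |Y|=49/4
  updated: d(EYZ,GR)=55/4, d(EYZ,Q)=53/4
4. join EYZ+GR (d=55/4, Q=-101/2) ⇒ EGRYZ; edges |EYZ|=7/4, |GR|=12
  updated: d(EGRYZ,Q)=23/2
5. join EGRYZ+Q (d=23/2) ⇒ EGQRYZ; edges |EGRYZ|=23/4, |Q|=23/4
final tree: ((((E:61/6,Z:5/6):21/4,Y:49/4):7/4,(G:-9/4,R:33/4):12):23/4,Q:23/4)
total length: 239/4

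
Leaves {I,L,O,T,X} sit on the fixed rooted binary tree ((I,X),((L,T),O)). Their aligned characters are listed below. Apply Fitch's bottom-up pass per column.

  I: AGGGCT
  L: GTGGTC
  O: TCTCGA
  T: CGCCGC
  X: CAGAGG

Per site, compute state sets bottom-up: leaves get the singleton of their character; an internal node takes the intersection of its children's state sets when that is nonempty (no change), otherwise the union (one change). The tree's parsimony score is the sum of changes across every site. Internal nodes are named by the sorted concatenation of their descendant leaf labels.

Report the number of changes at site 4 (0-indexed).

2

site 0, node IX: I={A} ∪ X={C} → {A,C} (+1)
site 0, node LT: L={G} ∪ T={C} → {C,G} (+1)
site 0, node LOT: LT={C,G} ∪ O={T} → {C,G,T} (+1)
site 0, node ILOTX: IX={A,C} ∩ LOT={C,G,T} → {C} (+0)
site 1, node IX: I={G} ∪ X={A} → {A,G} (+1)
site 1, node LT: L={T} ∪ T={G} → {G,T} (+1)
site 1, node LOT: LT={G,T} ∪ O={C} → {C,G,T} (+1)
site 1, node ILOTX: IX={A,G} ∩ LOT={C,G,T} → {G} (+0)
site 2, node IX: I={G} ∩ X={G} → {G} (+0)
site 2, node LT: L={G} ∪ T={C} → {C,G} (+1)
site 2, node LOT: LT={C,G} ∪ O={T} → {C,G,T} (+1)
site 2, node ILOTX: IX={G} ∩ LOT={C,G,T} → {G} (+0)
site 3, node IX: I={G} ∪ X={A} → {A,G} (+1)
site 3, node LT: L={G} ∪ T={C} → {C,G} (+1)
site 3, node LOT: LT={C,G} ∩ O={C} → {C} (+0)
site 3, node ILOTX: IX={A,G} ∪ LOT={C} → {A,C,G} (+1)
site 4, node IX: I={C} ∪ X={G} → {C,G} (+1)
site 4, node LT: L={T} ∪ T={G} → {G,T} (+1)
site 4, node LOT: LT={G,T} ∩ O={G} → {G} (+0)
site 4, node ILOTX: IX={C,G} ∩ LOT={G} → {G} (+0)
site 5, node IX: I={T} ∪ X={G} → {G,T} (+1)
site 5, node LT: L={C} ∩ T={C} → {C} (+0)
site 5, node LOT: LT={C} ∪ O={A} → {A,C} (+1)
site 5, node ILOTX: IX={G,T} ∪ LOT={A,C} → {A,C,G,T} (+1)
per-site changes: [3, 3, 2, 3, 2, 3]; total = 16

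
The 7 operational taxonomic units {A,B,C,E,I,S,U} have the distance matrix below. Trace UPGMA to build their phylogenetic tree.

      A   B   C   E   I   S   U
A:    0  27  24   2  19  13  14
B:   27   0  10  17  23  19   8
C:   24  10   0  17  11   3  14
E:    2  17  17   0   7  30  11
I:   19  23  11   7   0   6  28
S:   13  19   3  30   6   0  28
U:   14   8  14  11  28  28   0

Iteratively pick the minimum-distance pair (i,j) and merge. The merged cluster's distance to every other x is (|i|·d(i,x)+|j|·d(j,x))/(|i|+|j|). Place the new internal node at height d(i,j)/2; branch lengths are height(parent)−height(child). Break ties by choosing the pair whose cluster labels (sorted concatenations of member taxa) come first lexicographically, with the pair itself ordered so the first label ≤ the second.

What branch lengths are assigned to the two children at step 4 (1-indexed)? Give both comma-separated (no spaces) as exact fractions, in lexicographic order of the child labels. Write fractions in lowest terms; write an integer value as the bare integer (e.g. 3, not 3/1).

iteration 1: select A,E (d=2); attach at lengths (1, 1); label the merged cluster AE
  updated: d(AE,B)=22, d(AE,C)=41/2, d(AE,I)=13, d(AE,S)=43/2, d(AE,U)=25/2
iteration 2: select C,S (d=3); attach at lengths (3/2, 3/2); label the merged cluster CS
  updated: d(AE,CS)=21, d(B,CS)=29/2, d(CS,I)=17/2, d(CS,U)=21
iteration 3: select B,U (d=8); attach at lengths (4, 4); label the merged cluster BU
  updated: d(AE,BU)=69/4, d(BU,CS)=71/4, d(BU,I)=51/2
iteration 4: select CS,I (d=17/2); attach at lengths (11/4, 17/4); label the merged cluster CIS
  updated: d(AE,CIS)=55/3, d(BU,CIS)=61/3
iteration 5: select AE,BU (d=69/4); attach at lengths (61/8, 37/8); label the merged cluster ABEU
  updated: d(ABEU,CIS)=58/3
iteration 6: select ABEU,CIS (d=58/3); attach at lengths (25/24, 65/12); label the merged cluster ABCEISU
final tree: (((A:1,E:1):61/8,(B:4,U:4):37/8):25/24,((C:3/2,S:3/2):11/4,I:17/4):65/12)
total length: 929/24

11/4,17/4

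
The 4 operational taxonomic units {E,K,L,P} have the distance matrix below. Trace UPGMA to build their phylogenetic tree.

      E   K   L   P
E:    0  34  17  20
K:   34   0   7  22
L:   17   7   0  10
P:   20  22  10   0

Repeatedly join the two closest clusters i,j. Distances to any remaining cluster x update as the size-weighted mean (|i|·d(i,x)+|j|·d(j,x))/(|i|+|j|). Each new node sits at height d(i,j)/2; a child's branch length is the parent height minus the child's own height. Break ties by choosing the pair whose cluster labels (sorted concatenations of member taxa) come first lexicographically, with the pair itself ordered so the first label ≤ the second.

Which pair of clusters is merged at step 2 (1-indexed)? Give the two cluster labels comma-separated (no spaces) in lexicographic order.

step 1: merge (K,L) at d=7; branch lengths K→7/2, L→7/2; new cluster KL
  updated: d(E,KL)=51/2, d(KL,P)=16
step 2: merge (KL,P) at d=16; branch lengths KL→9/2, P→8; new cluster KLP
  updated: d(E,KLP)=71/3
step 3: merge (E,KLP) at d=71/3; branch lengths E→71/6, KLP→23/6; new cluster EKLP
final tree: (E:71/6,((K:7/2,L:7/2):9/2,P:8):23/6)
total length: 211/6

KL,P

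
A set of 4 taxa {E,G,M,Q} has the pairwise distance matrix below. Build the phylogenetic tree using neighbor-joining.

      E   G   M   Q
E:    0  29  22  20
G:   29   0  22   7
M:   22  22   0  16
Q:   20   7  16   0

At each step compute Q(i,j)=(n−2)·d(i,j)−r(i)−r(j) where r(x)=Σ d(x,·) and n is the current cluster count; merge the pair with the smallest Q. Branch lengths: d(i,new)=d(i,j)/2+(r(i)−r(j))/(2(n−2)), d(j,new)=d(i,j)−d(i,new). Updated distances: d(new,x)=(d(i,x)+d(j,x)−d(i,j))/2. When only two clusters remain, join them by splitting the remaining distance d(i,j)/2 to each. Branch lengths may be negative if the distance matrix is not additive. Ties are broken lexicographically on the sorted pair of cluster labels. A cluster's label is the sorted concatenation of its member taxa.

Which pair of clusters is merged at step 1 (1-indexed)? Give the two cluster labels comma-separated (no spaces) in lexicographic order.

iteration 1: select E,M (d=22, Q=-87); attach at lengths (55/4, 33/4); label the merged cluster EM
  updated: d(EM,G)=29/2, d(EM,Q)=7
iteration 2: select EM,G (d=29/2, Q=-57/2); attach at lengths (29/4, 29/4); label the merged cluster EGM
  updated: d(EGM,Q)=-1/4
iteration 3: select EGM,Q (d=-1/4); attach at lengths (-1/8, -1/8); label the merged cluster EGMQ
final tree: (((E:55/4,M:33/4):29/4,G:29/4):-1/8,Q:-1/8)
total length: 145/4

E,M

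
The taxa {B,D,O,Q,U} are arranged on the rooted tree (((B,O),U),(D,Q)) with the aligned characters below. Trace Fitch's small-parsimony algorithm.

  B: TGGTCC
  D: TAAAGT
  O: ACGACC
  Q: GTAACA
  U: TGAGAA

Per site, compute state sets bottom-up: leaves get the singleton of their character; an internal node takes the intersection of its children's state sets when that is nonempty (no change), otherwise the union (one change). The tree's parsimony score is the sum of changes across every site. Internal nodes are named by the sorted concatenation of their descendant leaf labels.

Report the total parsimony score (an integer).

[col 0] BO: children B:{T}, O:{A} ∪→ {A,T}; cost 1
[col 0] BOU: children BO:{A,T}, U:{T} ∩→ {T}; cost 0
[col 0] DQ: children D:{T}, Q:{G} ∪→ {G,T}; cost 1
[col 0] BDOQU: children BOU:{T}, DQ:{G,T} ∩→ {T}; cost 0
[col 1] BO: children B:{G}, O:{C} ∪→ {C,G}; cost 1
[col 1] BOU: children BO:{C,G}, U:{G} ∩→ {G}; cost 0
[col 1] DQ: children D:{A}, Q:{T} ∪→ {A,T}; cost 1
[col 1] BDOQU: children BOU:{G}, DQ:{A,T} ∪→ {A,G,T}; cost 1
[col 2] BO: children B:{G}, O:{G} ∩→ {G}; cost 0
[col 2] BOU: children BO:{G}, U:{A} ∪→ {A,G}; cost 1
[col 2] DQ: children D:{A}, Q:{A} ∩→ {A}; cost 0
[col 2] BDOQU: children BOU:{A,G}, DQ:{A} ∩→ {A}; cost 0
[col 3] BO: children B:{T}, O:{A} ∪→ {A,T}; cost 1
[col 3] BOU: children BO:{A,T}, U:{G} ∪→ {A,G,T}; cost 1
[col 3] DQ: children D:{A}, Q:{A} ∩→ {A}; cost 0
[col 3] BDOQU: children BOU:{A,G,T}, DQ:{A} ∩→ {A}; cost 0
[col 4] BO: children B:{C}, O:{C} ∩→ {C}; cost 0
[col 4] BOU: children BO:{C}, U:{A} ∪→ {A,C}; cost 1
[col 4] DQ: children D:{G}, Q:{C} ∪→ {C,G}; cost 1
[col 4] BDOQU: children BOU:{A,C}, DQ:{C,G} ∩→ {C}; cost 0
[col 5] BO: children B:{C}, O:{C} ∩→ {C}; cost 0
[col 5] BOU: children BO:{C}, U:{A} ∪→ {A,C}; cost 1
[col 5] DQ: children D:{T}, Q:{A} ∪→ {A,T}; cost 1
[col 5] BDOQU: children BOU:{A,C}, DQ:{A,T} ∩→ {A}; cost 0
per-site changes: [2, 3, 1, 2, 2, 2]; total = 12

12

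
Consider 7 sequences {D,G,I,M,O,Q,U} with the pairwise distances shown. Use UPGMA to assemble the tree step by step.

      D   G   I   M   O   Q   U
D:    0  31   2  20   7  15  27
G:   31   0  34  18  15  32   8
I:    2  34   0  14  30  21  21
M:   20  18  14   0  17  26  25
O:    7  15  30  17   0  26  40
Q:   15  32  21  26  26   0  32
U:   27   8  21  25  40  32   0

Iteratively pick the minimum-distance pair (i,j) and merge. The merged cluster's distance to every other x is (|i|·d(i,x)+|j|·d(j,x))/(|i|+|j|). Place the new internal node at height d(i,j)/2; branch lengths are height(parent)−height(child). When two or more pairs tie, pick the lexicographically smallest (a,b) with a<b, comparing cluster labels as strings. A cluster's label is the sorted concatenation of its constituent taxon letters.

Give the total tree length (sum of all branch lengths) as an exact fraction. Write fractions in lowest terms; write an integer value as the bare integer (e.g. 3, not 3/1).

61

iteration 1: select D,I (d=2); attach at lengths (1, 1); label the merged cluster DI
  updated: d(DI,G)=65/2, d(DI,M)=17, d(DI,O)=37/2, d(DI,Q)=18, d(DI,U)=24
iteration 2: select G,U (d=8); attach at lengths (4, 4); label the merged cluster GU
  updated: d(DI,GU)=113/4, d(GU,M)=43/2, d(GU,O)=55/2, d(GU,Q)=32
iteration 3: select DI,M (d=17); attach at lengths (15/2, 17/2); label the merged cluster DIM
  updated: d(DIM,GU)=26, d(DIM,O)=18, d(DIM,Q)=62/3
iteration 4: select DIM,O (d=18); attach at lengths (1/2, 9); label the merged cluster DIMO
  updated: d(DIMO,GU)=211/8, d(DIMO,Q)=22
iteration 5: select DIMO,Q (d=22); attach at lengths (2, 11); label the merged cluster DIMOQ
  updated: d(DIMOQ,GU)=55/2
iteration 6: select DIMOQ,GU (d=55/2); attach at lengths (11/4, 39/4); label the merged cluster DGIMOQU
final tree: (((((D:1,I:1):15/2,M:17/2):1/2,O:9):2,Q:11):11/4,(G:4,U:4):39/4)
total length: 61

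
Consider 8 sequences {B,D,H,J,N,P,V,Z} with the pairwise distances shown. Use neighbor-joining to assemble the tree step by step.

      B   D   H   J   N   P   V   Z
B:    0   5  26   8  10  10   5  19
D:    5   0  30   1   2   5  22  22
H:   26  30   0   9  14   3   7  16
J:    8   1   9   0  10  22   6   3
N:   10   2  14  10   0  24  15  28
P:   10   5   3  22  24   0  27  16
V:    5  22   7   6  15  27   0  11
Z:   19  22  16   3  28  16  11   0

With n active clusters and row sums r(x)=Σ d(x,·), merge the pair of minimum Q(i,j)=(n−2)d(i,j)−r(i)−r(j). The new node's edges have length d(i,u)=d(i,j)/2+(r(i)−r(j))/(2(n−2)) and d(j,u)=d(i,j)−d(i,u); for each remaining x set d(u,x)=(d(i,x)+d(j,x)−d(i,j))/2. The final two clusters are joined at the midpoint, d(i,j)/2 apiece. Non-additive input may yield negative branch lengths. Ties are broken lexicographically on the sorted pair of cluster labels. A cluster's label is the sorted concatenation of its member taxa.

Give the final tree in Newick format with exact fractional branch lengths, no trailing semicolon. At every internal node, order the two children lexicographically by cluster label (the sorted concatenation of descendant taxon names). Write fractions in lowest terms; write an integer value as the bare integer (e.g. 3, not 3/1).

((((B:51/32,(D:-9/20,N:49/20):157/32):117/32,(H:4/3,P:5/3):295/32):45/32,(J:-47/24,Z:119/24):99/32):125/64,V:125/64)

iteration 1: select H,P (d=3, Q=-194); attach at lengths (4/3, 5/3); label the merged cluster HP
  updated: d(B,HP)=33/2, d(D,HP)=16, d(HP,J)=14, d(HP,N)=35/2, d(HP,V)=31/2, d(HP,Z)=29/2
iteration 2: select D,N (d=2, Q=-281/2); attach at lengths (-9/20, 49/20); label the merged cluster DN
  updated: d(B,DN)=13/2, d(DN,HP)=63/4, d(DN,J)=9/2, d(DN,V)=35/2, d(DN,Z)=24
iteration 3: select B,DN (d=13/2, Q=-389/4); attach at lengths (51/32, 157/32); label the merged cluster BDN
  updated: d(BDN,HP)=103/8, d(BDN,J)=3, d(BDN,V)=8, d(BDN,Z)=73/4
iteration 4: select J,Z (d=3, Q=-255/4); attach at lengths (-47/24, 119/24); label the merged cluster JZ
  updated: d(BDN,JZ)=73/8, d(HP,JZ)=51/4, d(JZ,V)=7
iteration 5: select BDN,HP (d=103/8, Q=-363/8); attach at lengths (117/32, 295/32); label the merged cluster BDHNP
  updated: d(BDHNP,JZ)=9/2, d(BDHNP,V)=85/16
iteration 6: select BDHNP,JZ (d=9/2, Q=-269/16); attach at lengths (45/32, 99/32); label the merged cluster BDHJNPZ
  updated: d(BDHJNPZ,V)=125/32
iteration 7: select BDHJNPZ,V (d=125/32); attach at lengths (125/64, 125/64); label the merged cluster BDHJNPVZ
final tree: ((((B:51/32,(D:-9/20,N:49/20):157/32):117/32,(H:4/3,P:5/3):295/32):45/32,(J:-47/24,Z:119/24):99/32):125/64,V:125/64)
total length: 1145/32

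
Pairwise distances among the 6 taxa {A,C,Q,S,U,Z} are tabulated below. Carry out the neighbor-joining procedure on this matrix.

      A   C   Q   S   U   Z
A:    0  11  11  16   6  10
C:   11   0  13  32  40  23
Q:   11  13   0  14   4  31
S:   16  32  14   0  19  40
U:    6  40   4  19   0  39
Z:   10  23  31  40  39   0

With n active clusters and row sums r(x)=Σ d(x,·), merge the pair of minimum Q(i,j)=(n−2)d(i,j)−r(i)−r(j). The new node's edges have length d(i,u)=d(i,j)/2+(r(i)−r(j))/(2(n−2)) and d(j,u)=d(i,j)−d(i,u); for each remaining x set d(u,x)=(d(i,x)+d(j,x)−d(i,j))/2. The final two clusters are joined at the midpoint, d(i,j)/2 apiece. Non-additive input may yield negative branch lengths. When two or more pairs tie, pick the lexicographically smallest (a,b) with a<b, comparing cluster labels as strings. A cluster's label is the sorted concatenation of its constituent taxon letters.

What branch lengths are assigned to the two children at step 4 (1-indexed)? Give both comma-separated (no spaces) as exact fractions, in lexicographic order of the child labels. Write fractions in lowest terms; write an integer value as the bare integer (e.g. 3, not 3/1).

1. join C+Z (d=23, Q=-170) ⇒ CZ; edges |C|=17/2, |Z|=29/2
  updated: d(A,CZ)=-1, d(CZ,Q)=21/2, d(CZ,S)=49/2, d(CZ,U)=28
2. join A+CZ (d=-1, Q=-97) ⇒ ACZ; edges |A|=-11/2, |CZ|=9/2
  updated: d(ACZ,Q)=45/4, d(ACZ,S)=83/4, d(ACZ,U)=35/2
3. join ACZ+S (d=83/4, Q=-247/4) ⇒ ACSZ; edges |ACZ|=149/16, |S|=183/16
  updated: d(ACSZ,Q)=9/4, d(ACSZ,U)=63/8
4. join ACSZ+Q (d=9/4, Q=-113/8) ⇒ ACQSZ; edges |ACSZ|=49/16, |Q|=-13/16
  updated: d(ACQSZ,U)=77/16
5. join ACQSZ+U (d=77/16) ⇒ ACQSUZ; edges |ACQSZ|=77/32, |U|=77/32
final tree: ((((A:-11/2,(C:17/2,Z:29/2):9/2):149/16,S:183/16):49/16,Q:-13/16):77/32,U:77/32)
total length: 797/16

49/16,-13/16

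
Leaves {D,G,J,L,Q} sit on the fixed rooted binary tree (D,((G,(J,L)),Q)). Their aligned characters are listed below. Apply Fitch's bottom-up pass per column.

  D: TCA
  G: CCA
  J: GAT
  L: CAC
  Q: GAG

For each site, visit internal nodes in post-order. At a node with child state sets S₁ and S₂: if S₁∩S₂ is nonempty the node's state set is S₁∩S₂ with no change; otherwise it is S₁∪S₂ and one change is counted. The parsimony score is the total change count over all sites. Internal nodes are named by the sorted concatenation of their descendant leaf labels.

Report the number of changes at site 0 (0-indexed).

3

[col 0] JL: children J:{G}, L:{C} ∪→ {C,G}; cost 1
[col 0] GJL: children G:{C}, JL:{C,G} ∩→ {C}; cost 0
[col 0] GJLQ: children GJL:{C}, Q:{G} ∪→ {C,G}; cost 1
[col 0] DGJLQ: children D:{T}, GJLQ:{C,G} ∪→ {C,G,T}; cost 1
[col 1] JL: children J:{A}, L:{A} ∩→ {A}; cost 0
[col 1] GJL: children G:{C}, JL:{A} ∪→ {A,C}; cost 1
[col 1] GJLQ: children GJL:{A,C}, Q:{A} ∩→ {A}; cost 0
[col 1] DGJLQ: children D:{C}, GJLQ:{A} ∪→ {A,C}; cost 1
[col 2] JL: children J:{T}, L:{C} ∪→ {C,T}; cost 1
[col 2] GJL: children G:{A}, JL:{C,T} ∪→ {A,C,T}; cost 1
[col 2] GJLQ: children GJL:{A,C,T}, Q:{G} ∪→ {A,C,G,T}; cost 1
[col 2] DGJLQ: children D:{A}, GJLQ:{A,C,G,T} ∩→ {A}; cost 0
per-site changes: [3, 2, 3]; total = 8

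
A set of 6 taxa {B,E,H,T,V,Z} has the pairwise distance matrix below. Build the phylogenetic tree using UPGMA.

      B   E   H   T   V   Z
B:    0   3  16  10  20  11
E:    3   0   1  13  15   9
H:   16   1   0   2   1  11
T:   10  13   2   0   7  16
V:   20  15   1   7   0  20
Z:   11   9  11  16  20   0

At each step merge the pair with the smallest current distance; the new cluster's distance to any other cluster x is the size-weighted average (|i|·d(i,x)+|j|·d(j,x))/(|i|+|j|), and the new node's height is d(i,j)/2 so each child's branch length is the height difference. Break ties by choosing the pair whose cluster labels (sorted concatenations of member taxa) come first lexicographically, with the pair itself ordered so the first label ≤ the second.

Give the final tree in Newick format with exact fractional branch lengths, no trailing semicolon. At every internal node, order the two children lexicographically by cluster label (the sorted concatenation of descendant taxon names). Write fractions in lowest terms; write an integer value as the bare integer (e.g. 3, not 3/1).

1. join E+H (d=1) ⇒ EH; edges |E|=1/2, |H|=1/2
  updated: d(B,EH)=19/2, d(EH,T)=15/2, d(EH,V)=8, d(EH,Z)=10
2. join T+V (d=7) ⇒ TV; edges |T|=7/2, |V|=7/2
  updated: d(B,TV)=15, d(EH,TV)=31/4, d(TV,Z)=18
3. join EH+TV (d=31/4) ⇒ EHTV; edges |EH|=27/8, |TV|=3/8
  updated: d(B,EHTV)=49/4, d(EHTV,Z)=14
4. join B+Z (d=11) ⇒ BZ; edges |B|=11/2, |Z|=11/2
  updated: d(BZ,EHTV)=105/8
5. join BZ+EHTV (d=105/8) ⇒ BEHTVZ; edges |BZ|=17/16, |EHTV|=43/16
final tree: ((B:11/2,Z:11/2):17/16,((E:1/2,H:1/2):27/8,(T:7/2,V:7/2):3/8):43/16)
total length: 53/2

((B:11/2,Z:11/2):17/16,((E:1/2,H:1/2):27/8,(T:7/2,V:7/2):3/8):43/16)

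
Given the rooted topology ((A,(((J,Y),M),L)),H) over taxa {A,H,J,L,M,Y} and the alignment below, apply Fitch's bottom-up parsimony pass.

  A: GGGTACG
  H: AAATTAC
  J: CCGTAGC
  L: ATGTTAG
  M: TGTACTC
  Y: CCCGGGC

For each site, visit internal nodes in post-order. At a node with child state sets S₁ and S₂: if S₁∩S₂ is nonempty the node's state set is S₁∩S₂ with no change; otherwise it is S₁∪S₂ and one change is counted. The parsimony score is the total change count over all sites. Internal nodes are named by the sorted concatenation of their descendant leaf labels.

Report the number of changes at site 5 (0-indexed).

3

JY@0: {C} ∩ {C} = {C} (intersection, +0)
JMY@0: {C} ∪ {T} = {C,T} (union, +1)
JLMY@0: {C,T} ∪ {A} = {A,C,T} (union, +1)
AJLMY@0: {G} ∪ {A,C,T} = {A,C,G,T} (union, +1)
AHJLMY@0: {A,C,G,T} ∩ {A} = {A} (intersection, +0)
JY@1: {C} ∩ {C} = {C} (intersection, +0)
JMY@1: {C} ∪ {G} = {C,G} (union, +1)
JLMY@1: {C,G} ∪ {T} = {C,G,T} (union, +1)
AJLMY@1: {G} ∩ {C,G,T} = {G} (intersection, +0)
AHJLMY@1: {G} ∪ {A} = {A,G} (union, +1)
JY@2: {G} ∪ {C} = {C,G} (union, +1)
JMY@2: {C,G} ∪ {T} = {C,G,T} (union, +1)
JLMY@2: {C,G,T} ∩ {G} = {G} (intersection, +0)
AJLMY@2: {G} ∩ {G} = {G} (intersection, +0)
AHJLMY@2: {G} ∪ {A} = {A,G} (union, +1)
JY@3: {T} ∪ {G} = {G,T} (union, +1)
JMY@3: {G,T} ∪ {A} = {A,G,T} (union, +1)
JLMY@3: {A,G,T} ∩ {T} = {T} (intersection, +0)
AJLMY@3: {T} ∩ {T} = {T} (intersection, +0)
AHJLMY@3: {T} ∩ {T} = {T} (intersection, +0)
JY@4: {A} ∪ {G} = {A,G} (union, +1)
JMY@4: {A,G} ∪ {C} = {A,C,G} (union, +1)
JLMY@4: {A,C,G} ∪ {T} = {A,C,G,T} (union, +1)
AJLMY@4: {A} ∩ {A,C,G,T} = {A} (intersection, +0)
AHJLMY@4: {A} ∪ {T} = {A,T} (union, +1)
JY@5: {G} ∩ {G} = {G} (intersection, +0)
JMY@5: {G} ∪ {T} = {G,T} (union, +1)
JLMY@5: {G,T} ∪ {A} = {A,G,T} (union, +1)
AJLMY@5: {C} ∪ {A,G,T} = {A,C,G,T} (union, +1)
AHJLMY@5: {A,C,G,T} ∩ {A} = {A} (intersection, +0)
JY@6: {C} ∩ {C} = {C} (intersection, +0)
JMY@6: {C} ∩ {C} = {C} (intersection, +0)
JLMY@6: {C} ∪ {G} = {C,G} (union, +1)
AJLMY@6: {G} ∩ {C,G} = {G} (intersection, +0)
AHJLMY@6: {G} ∪ {C} = {C,G} (union, +1)
per-site changes: [3, 3, 3, 2, 4, 3, 2]; total = 20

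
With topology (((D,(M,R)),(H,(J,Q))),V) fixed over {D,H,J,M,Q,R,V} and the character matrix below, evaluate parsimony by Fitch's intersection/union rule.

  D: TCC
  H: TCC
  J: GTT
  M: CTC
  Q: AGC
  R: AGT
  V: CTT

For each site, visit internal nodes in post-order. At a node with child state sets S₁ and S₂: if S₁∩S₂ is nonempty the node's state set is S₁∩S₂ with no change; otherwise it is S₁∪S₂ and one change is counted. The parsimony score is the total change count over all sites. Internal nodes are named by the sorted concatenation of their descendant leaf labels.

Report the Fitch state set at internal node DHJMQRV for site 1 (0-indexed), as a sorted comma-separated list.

T

[col 0] MR: children M:{C}, R:{A} ∪→ {A,C}; cost 1
[col 0] DMR: children D:{T}, MR:{A,C} ∪→ {A,C,T}; cost 1
[col 0] JQ: children J:{G}, Q:{A} ∪→ {A,G}; cost 1
[col 0] HJQ: children H:{T}, JQ:{A,G} ∪→ {A,G,T}; cost 1
[col 0] DHJMQR: children DMR:{A,C,T}, HJQ:{A,G,T} ∩→ {A,T}; cost 0
[col 0] DHJMQRV: children DHJMQR:{A,T}, V:{C} ∪→ {A,C,T}; cost 1
[col 1] MR: children M:{T}, R:{G} ∪→ {G,T}; cost 1
[col 1] DMR: children D:{C}, MR:{G,T} ∪→ {C,G,T}; cost 1
[col 1] JQ: children J:{T}, Q:{G} ∪→ {G,T}; cost 1
[col 1] HJQ: children H:{C}, JQ:{G,T} ∪→ {C,G,T}; cost 1
[col 1] DHJMQR: children DMR:{C,G,T}, HJQ:{C,G,T} ∩→ {C,G,T}; cost 0
[col 1] DHJMQRV: children DHJMQR:{C,G,T}, V:{T} ∩→ {T}; cost 0
[col 2] MR: children M:{C}, R:{T} ∪→ {C,T}; cost 1
[col 2] DMR: children D:{C}, MR:{C,T} ∩→ {C}; cost 0
[col 2] JQ: children J:{T}, Q:{C} ∪→ {C,T}; cost 1
[col 2] HJQ: children H:{C}, JQ:{C,T} ∩→ {C}; cost 0
[col 2] DHJMQR: children DMR:{C}, HJQ:{C} ∩→ {C}; cost 0
[col 2] DHJMQRV: children DHJMQR:{C}, V:{T} ∪→ {C,T}; cost 1
per-site changes: [5, 4, 3]; total = 12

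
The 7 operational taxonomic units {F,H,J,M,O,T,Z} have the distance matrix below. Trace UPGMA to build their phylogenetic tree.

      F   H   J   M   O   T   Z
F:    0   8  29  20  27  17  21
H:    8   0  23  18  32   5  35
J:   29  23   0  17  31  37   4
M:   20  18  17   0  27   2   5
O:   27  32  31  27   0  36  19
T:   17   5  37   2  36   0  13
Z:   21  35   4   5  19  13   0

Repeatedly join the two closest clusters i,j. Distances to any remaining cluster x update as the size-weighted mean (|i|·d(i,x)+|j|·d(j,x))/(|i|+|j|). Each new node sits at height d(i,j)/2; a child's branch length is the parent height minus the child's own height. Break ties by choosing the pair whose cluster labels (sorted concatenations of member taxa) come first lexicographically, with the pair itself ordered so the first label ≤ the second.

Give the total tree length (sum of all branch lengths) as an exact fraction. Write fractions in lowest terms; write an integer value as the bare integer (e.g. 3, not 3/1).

iteration 1: select M,T (d=2); attach at lengths (1, 1); label the merged cluster MT
  updated: d(F,MT)=37/2, d(H,MT)=23/2, d(J,MT)=27, d(MT,O)=63/2, d(MT,Z)=9
iteration 2: select J,Z (d=4); attach at lengths (2, 2); label the merged cluster JZ
  updated: d(F,JZ)=25, d(H,JZ)=29, d(JZ,MT)=18, d(JZ,O)=25
iteration 3: select F,H (d=8); attach at lengths (4, 4); label the merged cluster FH
  updated: d(FH,JZ)=27, d(FH,MT)=15, d(FH,O)=59/2
iteration 4: select FH,MT (d=15); attach at lengths (7/2, 13/2); label the merged cluster FHMT
  updated: d(FHMT,JZ)=45/2, d(FHMT,O)=61/2
iteration 5: select FHMT,JZ (d=45/2); attach at lengths (15/4, 37/4); label the merged cluster FHJMTZ
  updated: d(FHJMTZ,O)=86/3
iteration 6: select FHJMTZ,O (d=86/3); attach at lengths (37/12, 43/3); label the merged cluster FHJMOTZ
final tree: ((((F:4,H:4):7/2,(M:1,T:1):13/2):15/4,(J:2,Z:2):37/4):37/12,O:43/3)
total length: 653/12

653/12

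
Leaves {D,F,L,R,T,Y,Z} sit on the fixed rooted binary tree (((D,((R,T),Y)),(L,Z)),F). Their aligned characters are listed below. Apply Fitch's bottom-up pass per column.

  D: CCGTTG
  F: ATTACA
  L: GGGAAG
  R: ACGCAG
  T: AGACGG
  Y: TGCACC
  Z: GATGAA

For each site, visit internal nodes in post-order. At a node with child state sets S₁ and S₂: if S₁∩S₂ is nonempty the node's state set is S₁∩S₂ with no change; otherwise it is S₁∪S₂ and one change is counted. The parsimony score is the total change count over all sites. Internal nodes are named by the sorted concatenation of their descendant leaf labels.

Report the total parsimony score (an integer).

21

site 0, node RT: R={A} ∩ T={A} → {A} (+0)
site 0, node RTY: RT={A} ∪ Y={T} → {A,T} (+1)
site 0, node DRTY: D={C} ∪ RTY={A,T} → {A,C,T} (+1)
site 0, node LZ: L={G} ∩ Z={G} → {G} (+0)
site 0, node DLRTYZ: DRTY={A,C,T} ∪ LZ={G} → {A,C,G,T} (+1)
site 0, node DFLRTYZ: DLRTYZ={A,C,G,T} ∩ F={A} → {A} (+0)
site 1, node RT: R={C} ∪ T={G} → {C,G} (+1)
site 1, node RTY: RT={C,G} ∩ Y={G} → {G} (+0)
site 1, node DRTY: D={C} ∪ RTY={G} → {C,G} (+1)
site 1, node LZ: L={G} ∪ Z={A} → {A,G} (+1)
site 1, node DLRTYZ: DRTY={C,G} ∩ LZ={A,G} → {G} (+0)
site 1, node DFLRTYZ: DLRTYZ={G} ∪ F={T} → {G,T} (+1)
site 2, node RT: R={G} ∪ T={A} → {A,G} (+1)
site 2, node RTY: RT={A,G} ∪ Y={C} → {A,C,G} (+1)
site 2, node DRTY: D={G} ∩ RTY={A,C,G} → {G} (+0)
site 2, node LZ: L={G} ∪ Z={T} → {G,T} (+1)
site 2, node DLRTYZ: DRTY={G} ∩ LZ={G,T} → {G} (+0)
site 2, node DFLRTYZ: DLRTYZ={G} ∪ F={T} → {G,T} (+1)
site 3, node RT: R={C} ∩ T={C} → {C} (+0)
site 3, node RTY: RT={C} ∪ Y={A} → {A,C} (+1)
site 3, node DRTY: D={T} ∪ RTY={A,C} → {A,C,T} (+1)
site 3, node LZ: L={A} ∪ Z={G} → {A,G} (+1)
site 3, node DLRTYZ: DRTY={A,C,T} ∩ LZ={A,G} → {A} (+0)
site 3, node DFLRTYZ: DLRTYZ={A} ∩ F={A} → {A} (+0)
site 4, node RT: R={A} ∪ T={G} → {A,G} (+1)
site 4, node RTY: RT={A,G} ∪ Y={C} → {A,C,G} (+1)
site 4, node DRTY: D={T} ∪ RTY={A,C,G} → {A,C,G,T} (+1)
site 4, node LZ: L={A} ∩ Z={A} → {A} (+0)
site 4, node DLRTYZ: DRTY={A,C,G,T} ∩ LZ={A} → {A} (+0)
site 4, node DFLRTYZ: DLRTYZ={A} ∪ F={C} → {A,C} (+1)
site 5, node RT: R={G} ∩ T={G} → {G} (+0)
site 5, node RTY: RT={G} ∪ Y={C} → {C,G} (+1)
site 5, node DRTY: D={G} ∩ RTY={C,G} → {G} (+0)
site 5, node LZ: L={G} ∪ Z={A} → {A,G} (+1)
site 5, node DLRTYZ: DRTY={G} ∩ LZ={A,G} → {G} (+0)
site 5, node DFLRTYZ: DLRTYZ={G} ∪ F={A} → {A,G} (+1)
per-site changes: [3, 4, 4, 3, 4, 3]; total = 21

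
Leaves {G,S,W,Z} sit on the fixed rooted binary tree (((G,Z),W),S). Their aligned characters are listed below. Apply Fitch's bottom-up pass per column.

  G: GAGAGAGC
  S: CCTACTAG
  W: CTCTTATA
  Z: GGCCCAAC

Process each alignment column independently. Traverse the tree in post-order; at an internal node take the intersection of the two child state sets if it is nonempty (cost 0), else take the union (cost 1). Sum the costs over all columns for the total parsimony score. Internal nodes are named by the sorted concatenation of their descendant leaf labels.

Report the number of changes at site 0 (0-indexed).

1

site 0, node GZ: G={G} ∩ Z={G} → {G} (+0)
site 0, node GWZ: GZ={G} ∪ W={C} → {C,G} (+1)
site 0, node GSWZ: GWZ={C,G} ∩ S={C} → {C} (+0)
site 1, node GZ: G={A} ∪ Z={G} → {A,G} (+1)
site 1, node GWZ: GZ={A,G} ∪ W={T} → {A,G,T} (+1)
site 1, node GSWZ: GWZ={A,G,T} ∪ S={C} → {A,C,G,T} (+1)
site 2, node GZ: G={G} ∪ Z={C} → {C,G} (+1)
site 2, node GWZ: GZ={C,G} ∩ W={C} → {C} (+0)
site 2, node GSWZ: GWZ={C} ∪ S={T} → {C,T} (+1)
site 3, node GZ: G={A} ∪ Z={C} → {A,C} (+1)
site 3, node GWZ: GZ={A,C} ∪ W={T} → {A,C,T} (+1)
site 3, node GSWZ: GWZ={A,C,T} ∩ S={A} → {A} (+0)
site 4, node GZ: G={G} ∪ Z={C} → {C,G} (+1)
site 4, node GWZ: GZ={C,G} ∪ W={T} → {C,G,T} (+1)
site 4, node GSWZ: GWZ={C,G,T} ∩ S={C} → {C} (+0)
site 5, node GZ: G={A} ∩ Z={A} → {A} (+0)
site 5, node GWZ: GZ={A} ∩ W={A} → {A} (+0)
site 5, node GSWZ: GWZ={A} ∪ S={T} → {A,T} (+1)
site 6, node GZ: G={G} ∪ Z={A} → {A,G} (+1)
site 6, node GWZ: GZ={A,G} ∪ W={T} → {A,G,T} (+1)
site 6, node GSWZ: GWZ={A,G,T} ∩ S={A} → {A} (+0)
site 7, node GZ: G={C} ∩ Z={C} → {C} (+0)
site 7, node GWZ: GZ={C} ∪ W={A} → {A,C} (+1)
site 7, node GSWZ: GWZ={A,C} ∪ S={G} → {A,C,G} (+1)
per-site changes: [1, 3, 2, 2, 2, 1, 2, 2]; total = 15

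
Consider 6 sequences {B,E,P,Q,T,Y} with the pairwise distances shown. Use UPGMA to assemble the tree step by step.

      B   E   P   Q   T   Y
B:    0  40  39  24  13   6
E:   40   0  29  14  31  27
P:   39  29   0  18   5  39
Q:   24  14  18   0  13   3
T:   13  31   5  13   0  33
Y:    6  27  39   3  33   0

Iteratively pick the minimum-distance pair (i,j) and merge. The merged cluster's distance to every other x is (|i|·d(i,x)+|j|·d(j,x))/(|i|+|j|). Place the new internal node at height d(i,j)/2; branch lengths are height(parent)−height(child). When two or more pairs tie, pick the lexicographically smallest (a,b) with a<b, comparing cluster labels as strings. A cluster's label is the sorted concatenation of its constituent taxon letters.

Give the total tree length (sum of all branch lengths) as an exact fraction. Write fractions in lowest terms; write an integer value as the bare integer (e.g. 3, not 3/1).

3157/60

iteration 1: select Q,Y (d=3); attach at lengths (3/2, 3/2); label the merged cluster QY
  updated: d(B,QY)=15, d(E,QY)=41/2, d(P,QY)=57/2, d(QY,T)=23
iteration 2: select P,T (d=5); attach at lengths (5/2, 5/2); label the merged cluster PT
  updated: d(B,PT)=26, d(E,PT)=30, d(PT,QY)=103/4
iteration 3: select B,QY (d=15); attach at lengths (15/2, 6); label the merged cluster BQY
  updated: d(BQY,E)=27, d(BQY,PT)=155/6
iteration 4: select BQY,PT (d=155/6); attach at lengths (65/12, 125/12); label the merged cluster BPQTY
  updated: d(BPQTY,E)=141/5
iteration 5: select BPQTY,E (d=141/5); attach at lengths (71/60, 141/10); label the merged cluster BEPQTY
final tree: (((B:15/2,(Q:3/2,Y:3/2):6):65/12,(P:5/2,T:5/2):125/12):71/60,E:141/10)
total length: 3157/60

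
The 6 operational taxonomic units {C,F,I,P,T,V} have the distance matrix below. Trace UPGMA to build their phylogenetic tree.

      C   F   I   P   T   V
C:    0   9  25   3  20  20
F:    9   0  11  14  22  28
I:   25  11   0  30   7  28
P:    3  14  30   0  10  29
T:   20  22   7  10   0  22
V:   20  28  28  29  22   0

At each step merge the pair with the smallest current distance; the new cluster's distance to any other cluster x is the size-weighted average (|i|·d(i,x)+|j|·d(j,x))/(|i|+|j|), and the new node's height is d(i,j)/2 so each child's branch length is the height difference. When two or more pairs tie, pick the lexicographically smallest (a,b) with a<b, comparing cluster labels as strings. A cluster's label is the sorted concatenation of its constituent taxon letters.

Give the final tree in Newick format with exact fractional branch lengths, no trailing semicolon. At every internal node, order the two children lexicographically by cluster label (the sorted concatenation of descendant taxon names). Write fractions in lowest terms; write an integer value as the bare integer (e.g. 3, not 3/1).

step 1: merge (C,P) at d=3; branch lengths C→3/2, P→3/2; new cluster CP
  updated: d(CP,F)=23/2, d(CP,I)=55/2, d(CP,T)=15, d(CP,V)=49/2
step 2: merge (I,T) at d=7; branch lengths I→7/2, T→7/2; new cluster IT
  updated: d(CP,IT)=85/4, d(F,IT)=33/2, d(IT,V)=25
step 3: merge (CP,F) at d=23/2; branch lengths CP→17/4, F→23/4; new cluster CFP
  updated: d(CFP,IT)=59/3, d(CFP,V)=77/3
step 4: merge (CFP,IT) at d=59/3; branch lengths CFP→49/12, IT→19/3; new cluster CFIPT
  updated: d(CFIPT,V)=127/5
step 5: merge (CFIPT,V) at d=127/5; branch lengths CFIPT→43/15, V→127/10; new cluster CFIPTV
final tree: ((((C:3/2,P:3/2):17/4,F:23/4):49/12,(I:7/2,T:7/2):19/3):43/15,V:127/10)
total length: 2759/60

((((C:3/2,P:3/2):17/4,F:23/4):49/12,(I:7/2,T:7/2):19/3):43/15,V:127/10)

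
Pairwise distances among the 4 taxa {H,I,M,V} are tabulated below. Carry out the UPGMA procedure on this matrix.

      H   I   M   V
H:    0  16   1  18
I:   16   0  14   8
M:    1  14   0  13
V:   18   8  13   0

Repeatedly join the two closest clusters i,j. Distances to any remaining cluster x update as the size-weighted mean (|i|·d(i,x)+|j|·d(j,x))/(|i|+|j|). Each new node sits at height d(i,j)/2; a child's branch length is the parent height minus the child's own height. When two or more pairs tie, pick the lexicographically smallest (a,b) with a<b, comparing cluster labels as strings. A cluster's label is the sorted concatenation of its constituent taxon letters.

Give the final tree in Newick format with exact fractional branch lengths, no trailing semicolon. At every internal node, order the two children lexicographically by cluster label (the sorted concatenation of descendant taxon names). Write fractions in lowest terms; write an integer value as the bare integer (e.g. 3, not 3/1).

((H:1/2,M:1/2):57/8,(I:4,V:4):29/8)

iteration 1: select H,M (d=1); attach at lengths (1/2, 1/2); label the merged cluster HM
  updated: d(HM,I)=15, d(HM,V)=31/2
iteration 2: select I,V (d=8); attach at lengths (4, 4); label the merged cluster IV
  updated: d(HM,IV)=61/4
iteration 3: select HM,IV (d=61/4); attach at lengths (57/8, 29/8); label the merged cluster HIMV
final tree: ((H:1/2,M:1/2):57/8,(I:4,V:4):29/8)
total length: 79/4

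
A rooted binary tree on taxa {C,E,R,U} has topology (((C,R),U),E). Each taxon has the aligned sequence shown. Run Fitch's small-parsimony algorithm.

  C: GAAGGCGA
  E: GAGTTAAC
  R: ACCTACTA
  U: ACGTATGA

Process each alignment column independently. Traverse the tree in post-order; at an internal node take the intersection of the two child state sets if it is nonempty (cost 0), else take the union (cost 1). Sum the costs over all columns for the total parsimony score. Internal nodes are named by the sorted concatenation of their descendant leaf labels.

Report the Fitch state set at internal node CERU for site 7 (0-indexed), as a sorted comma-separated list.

A,C

[col 0] CR: children C:{G}, R:{A} ∪→ {A,G}; cost 1
[col 0] CRU: children CR:{A,G}, U:{A} ∩→ {A}; cost 0
[col 0] CERU: children CRU:{A}, E:{G} ∪→ {A,G}; cost 1
[col 1] CR: children C:{A}, R:{C} ∪→ {A,C}; cost 1
[col 1] CRU: children CR:{A,C}, U:{C} ∩→ {C}; cost 0
[col 1] CERU: children CRU:{C}, E:{A} ∪→ {A,C}; cost 1
[col 2] CR: children C:{A}, R:{C} ∪→ {A,C}; cost 1
[col 2] CRU: children CR:{A,C}, U:{G} ∪→ {A,C,G}; cost 1
[col 2] CERU: children CRU:{A,C,G}, E:{G} ∩→ {G}; cost 0
[col 3] CR: children C:{G}, R:{T} ∪→ {G,T}; cost 1
[col 3] CRU: children CR:{G,T}, U:{T} ∩→ {T}; cost 0
[col 3] CERU: children CRU:{T}, E:{T} ∩→ {T}; cost 0
[col 4] CR: children C:{G}, R:{A} ∪→ {A,G}; cost 1
[col 4] CRU: children CR:{A,G}, U:{A} ∩→ {A}; cost 0
[col 4] CERU: children CRU:{A}, E:{T} ∪→ {A,T}; cost 1
[col 5] CR: children C:{C}, R:{C} ∩→ {C}; cost 0
[col 5] CRU: children CR:{C}, U:{T} ∪→ {C,T}; cost 1
[col 5] CERU: children CRU:{C,T}, E:{A} ∪→ {A,C,T}; cost 1
[col 6] CR: children C:{G}, R:{T} ∪→ {G,T}; cost 1
[col 6] CRU: children CR:{G,T}, U:{G} ∩→ {G}; cost 0
[col 6] CERU: children CRU:{G}, E:{A} ∪→ {A,G}; cost 1
[col 7] CR: children C:{A}, R:{A} ∩→ {A}; cost 0
[col 7] CRU: children CR:{A}, U:{A} ∩→ {A}; cost 0
[col 7] CERU: children CRU:{A}, E:{C} ∪→ {A,C}; cost 1
per-site changes: [2, 2, 2, 1, 2, 2, 2, 1]; total = 14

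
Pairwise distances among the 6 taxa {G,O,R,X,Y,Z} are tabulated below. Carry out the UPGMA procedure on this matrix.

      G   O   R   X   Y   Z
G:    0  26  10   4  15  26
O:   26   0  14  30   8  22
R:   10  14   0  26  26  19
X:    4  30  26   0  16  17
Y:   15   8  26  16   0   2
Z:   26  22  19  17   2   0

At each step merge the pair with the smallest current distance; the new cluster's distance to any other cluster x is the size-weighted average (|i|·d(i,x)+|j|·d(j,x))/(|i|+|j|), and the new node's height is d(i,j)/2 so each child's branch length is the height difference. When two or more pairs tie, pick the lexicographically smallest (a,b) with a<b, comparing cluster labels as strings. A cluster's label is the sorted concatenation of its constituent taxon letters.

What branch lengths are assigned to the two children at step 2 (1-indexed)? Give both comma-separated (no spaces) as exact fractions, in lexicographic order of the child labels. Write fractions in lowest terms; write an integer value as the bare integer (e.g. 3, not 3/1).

2,2

step 1: merge (Y,Z) at d=2; branch lengths Y→1, Z→1; new cluster YZ
  updated: d(G,YZ)=41/2, d(O,YZ)=15, d(R,YZ)=45/2, d(X,YZ)=33/2
step 2: merge (G,X) at d=4; branch lengths G→2, X→2; new cluster GX
  updated: d(GX,O)=28, d(GX,R)=18, d(GX,YZ)=37/2
step 3: merge (O,R) at d=14; branch lengths O→7, R→7; new cluster OR
  updated: d(GX,OR)=23, d(OR,YZ)=75/4
step 4: merge (GX,YZ) at d=37/2; branch lengths GX→29/4, YZ→33/4; new cluster GXYZ
  updated: d(GXYZ,OR)=167/8
step 5: merge (GXYZ,OR) at d=167/8; branch lengths GXYZ→19/16, OR→55/16; new cluster GORXYZ
final tree: (((G:2,X:2):29/4,(Y:1,Z:1):33/4):19/16,(O:7,R:7):55/16)
total length: 321/8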